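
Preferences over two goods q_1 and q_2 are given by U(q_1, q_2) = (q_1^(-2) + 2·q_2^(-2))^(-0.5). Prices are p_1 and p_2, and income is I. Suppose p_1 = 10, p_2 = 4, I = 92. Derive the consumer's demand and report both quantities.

MRS = MU_q_1/MU_q_2 = (1/2)·(q_2/q_1)^(3). Set equal to p_1/p_2.
Solve for the ratio: q_2/q_1 = [2·p_1/p_2]^(1/3).
Substitute q_2 = (q_2/q_1)·q_1 into the budget: q_1* = I/(p_1 + p_2·(q_2/q_1)).
Numerically q_2/q_1 = 1.709976, so q_1* = 92/(10 + 4·1.709976) = 5.4632 and q_2* = 1.709976·5.4632 = 9.342.

q_1* = 5.4632, q_2* = 9.342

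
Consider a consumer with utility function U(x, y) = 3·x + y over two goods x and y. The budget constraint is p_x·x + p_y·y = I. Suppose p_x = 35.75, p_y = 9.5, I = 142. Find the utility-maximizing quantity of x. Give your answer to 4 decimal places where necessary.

Perfect substitutes: compare marginal utility per dollar. 3/p_x vs 1/p_y → 0.0839 vs 0.1053.
y gives more utility per dollar, so spend all income on y: y* = I/p_y, x* = 0.
Numerically: x* = 0, y* = 14.9474.

x* = 0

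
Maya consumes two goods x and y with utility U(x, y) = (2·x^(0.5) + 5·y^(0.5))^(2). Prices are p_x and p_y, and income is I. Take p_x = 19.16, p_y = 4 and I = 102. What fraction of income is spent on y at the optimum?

Substitute y = (y/x)·x into the budget: x* = I/(p_x + p_y·(y/x)).
Numerically y/x = 143.400625, so x* = 102/(19.16 + 4·143.400625) = 0.1721 and y* = 143.400625·0.1721 = 24.6758.
Expenditure on y: 4·24.6758 = 98.703; share = 0.9677.

share on y = 0.9677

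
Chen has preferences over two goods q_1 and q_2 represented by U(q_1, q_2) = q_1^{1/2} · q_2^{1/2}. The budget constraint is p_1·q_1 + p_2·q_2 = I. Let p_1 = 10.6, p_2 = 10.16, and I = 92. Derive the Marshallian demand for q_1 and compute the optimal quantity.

Demand: q_1*(p_1,p_2,I) = 0.5·I/p_1 and q_2* = 0.5·I/p_2.
At p_1=10.6, p_2=10.16, I=92: q_1* = 0.5·92/10.6 = 4.3396.

q_1* = 4.3396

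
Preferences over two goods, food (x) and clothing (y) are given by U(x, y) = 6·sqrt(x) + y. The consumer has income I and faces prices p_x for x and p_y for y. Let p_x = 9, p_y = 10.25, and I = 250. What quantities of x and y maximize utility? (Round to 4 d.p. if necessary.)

x* = 11.6736, y* = 14.1402

Set MRS = p_x/p_y: 3·x^(−1/2) = p_x/p_y.
Thus x* = (3·p_y/p_x)² — independent of I — with the rest of income spent on y.
Plugging in: x* = (3·10.25/9)² = 11.6736, y* = 14.1402.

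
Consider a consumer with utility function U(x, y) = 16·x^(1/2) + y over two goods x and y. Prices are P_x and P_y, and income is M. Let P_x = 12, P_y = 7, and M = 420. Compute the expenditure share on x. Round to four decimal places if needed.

Set MRS = P_x/P_y: 8·x^(−1/2) = P_x/P_y.
Solve: √x = 8·P_y/P_x, so x*(P_x,P_y) = (8·P_y/P_x)², and y* = (M − P_x·x*)/P_y.
Plugging in: x* = (8·7/12)² = 21.7778, y* = 22.6667.
Expenditure on x: 12·21.7778 = 261.3333; share = 0.6222.

share on x = 0.6222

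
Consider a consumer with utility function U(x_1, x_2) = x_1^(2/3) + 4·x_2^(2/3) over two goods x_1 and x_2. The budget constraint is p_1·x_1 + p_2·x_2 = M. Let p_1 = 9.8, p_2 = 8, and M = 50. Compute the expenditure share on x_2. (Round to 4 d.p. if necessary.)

share on x_2 = 0.9897

MRS = MU_x_1/MU_x_2 = (1/4)·(x_2/x_1)^(1/3). Set equal to p_1/p_2.
Hence x_2/x_1 = (4·p_1/p_2)^(1/(1/3)), i.e. raised to the 3 power.
Substitute x_2 = (x_2/x_1)·x_1 into the budget: x_1* = M/(p_1 + p_2·(x_2/x_1)).
Numerically x_2/x_1 = 117.649, so x_1* = 50/(9.8 + 8·117.649) = 0.0526 and x_2* = 117.649·0.0526 = 6.1856.
Expenditure on x_2: 8·6.1856 = 49.4847; share = 0.9897.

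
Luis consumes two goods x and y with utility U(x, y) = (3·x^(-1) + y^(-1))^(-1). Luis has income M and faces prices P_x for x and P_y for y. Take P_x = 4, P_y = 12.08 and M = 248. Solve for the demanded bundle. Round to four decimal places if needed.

x* = 30.9485, y* = 10.282

From the CES first-order condition, 3·(y/x)^(2) = P_x/P_y.
Hence y/x = ((1/3)·P_x/P_y)^(1/(2)), i.e. raised to the 0.5 power.
With the ratio pinned down, the budget gives x* = M/(P_x + P_y·(y/x)) and y* = (y/x)·x*.
Numerically y/x = 0.332228, so x* = 248/(4 + 12.08·0.332228) = 30.9485 and y* = 0.332228·30.9485 = 10.282.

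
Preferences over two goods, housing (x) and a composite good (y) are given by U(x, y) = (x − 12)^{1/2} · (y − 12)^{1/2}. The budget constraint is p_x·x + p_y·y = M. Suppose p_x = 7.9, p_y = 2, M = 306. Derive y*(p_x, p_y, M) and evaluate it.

MRS = (y−12)/(x−12). Tangency with p_x/p_y gives y−12 = (p_x/p_y)·(x−12).
Substituting into the budget: x* = 12 + 0.5·(M − 12·p_x − 12·p_y)/p_x, and y* = 12 + 0.5·(…)/p_y.
Discretionary income = 306 − 12·7.9 − 12·2 = 187.2; y* = 12 + 0.5·187.2/2 = 58.8.

y* = 58.8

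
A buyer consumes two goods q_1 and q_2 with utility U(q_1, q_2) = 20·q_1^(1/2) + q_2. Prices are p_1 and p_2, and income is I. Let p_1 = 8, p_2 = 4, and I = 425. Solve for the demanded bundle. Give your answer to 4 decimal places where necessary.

q_1* = 25, q_2* = 56.25

Set MRS = p_1/p_2: 10·q_1^(−1/2) = p_1/p_2.
Solve: √q_1 = 10·p_2/p_1, so q_1*(p_1,p_2) = (10·p_2/p_1)², and q_2* = (I − p_1·q_1*)/p_2.
Plugging in: q_1* = (10·4/8)² = 25, q_2* = 56.25.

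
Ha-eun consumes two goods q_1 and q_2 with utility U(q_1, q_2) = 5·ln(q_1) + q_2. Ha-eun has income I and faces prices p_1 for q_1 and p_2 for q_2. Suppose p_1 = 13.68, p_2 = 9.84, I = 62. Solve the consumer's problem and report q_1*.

At the given prices: q_1* = 5·9.84/13.68 = 3.5965.

q_1* = 3.5965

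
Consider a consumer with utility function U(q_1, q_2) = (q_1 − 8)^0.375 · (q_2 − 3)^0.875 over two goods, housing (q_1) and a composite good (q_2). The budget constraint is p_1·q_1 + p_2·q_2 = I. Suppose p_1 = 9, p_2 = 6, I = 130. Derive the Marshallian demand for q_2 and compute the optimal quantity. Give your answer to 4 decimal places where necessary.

Let q_1' = q_1−8, q_2' = q_2−3. MRS = (3/7)·q_2'/q_1' = p_1/p_2.
Substituting into the budget: q_1* = 8 + 0.3·(I − 8·p_1 − 3·p_2)/p_1, and q_2* = 3 + 0.7·(…)/p_2.
Discretionary income = 130 − 8·9 − 3·6 = 40; q_2* = 3 + 0.7·40/6 = 7.6667.

q_2* = 7.6667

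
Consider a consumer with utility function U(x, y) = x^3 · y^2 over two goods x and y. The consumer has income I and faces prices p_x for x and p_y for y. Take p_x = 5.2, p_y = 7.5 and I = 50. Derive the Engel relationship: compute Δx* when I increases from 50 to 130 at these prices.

Tangency: MRS = (3/2)·y/x = p_x/p_y.
So 3·p_y·y = 2·p_x·x; combined with the budget, a share 0.6 of income goes to x.
Demand: x*(p_x,p_y,I) = 0.6·I/p_x and y* = 0.4·I/p_y.
At p_x=5.2, p_y=7.5, I=50: x* = 0.6·50/5.2 = 5.7692.
At I' = 130: x* = 15. Change: 15 − 5.7692 = 9.2308.

Δx* = 9.2308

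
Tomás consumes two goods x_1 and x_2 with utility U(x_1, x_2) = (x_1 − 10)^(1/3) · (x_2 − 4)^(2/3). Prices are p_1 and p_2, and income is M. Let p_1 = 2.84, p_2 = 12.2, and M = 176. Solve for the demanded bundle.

x_1* = 21.5962, x_2* = 9.3989

After buying the subsistence bundle (10, 4), a share 1/3 of the remaining income goes to x_1: x_1* = 10 + 1/3·(M − 10p_1 − 4p_2)/p_1.
Discretionary income = 176 − 10·2.84 − 4·12.2 = 98.8; x_1* = 10 + 1/3·98.8/2.84 = 21.5962; x_2* = 4 + 2/3·98.8/12.2 = 9.3989.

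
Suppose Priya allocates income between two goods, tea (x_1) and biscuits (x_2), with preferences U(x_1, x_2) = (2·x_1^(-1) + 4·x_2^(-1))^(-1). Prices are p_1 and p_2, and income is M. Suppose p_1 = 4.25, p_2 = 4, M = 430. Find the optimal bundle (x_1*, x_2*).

From the CES first-order condition, (1/2)·(x_2/x_1)^(2) = p_1/p_2.
Hence x_2/x_1 = (2·p_1/p_2)^(1/(2)), i.e. raised to the 0.5 power.
With the ratio pinned down, the budget gives x_1* = M/(p_1 + p_2·(x_2/x_1)) and x_2* = (x_2/x_1)·x_1*.
Numerically x_2/x_1 = 1.457738, so x_1* = 430/(4.25 + 4·1.457738) = 42.6547 and x_2* = 1.457738·42.6547 = 62.1794.

x_1* = 42.6547, x_2* = 62.1794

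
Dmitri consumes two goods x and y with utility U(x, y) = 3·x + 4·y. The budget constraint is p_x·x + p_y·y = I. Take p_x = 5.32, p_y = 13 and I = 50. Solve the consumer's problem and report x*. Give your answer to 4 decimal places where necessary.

x* = 9.3985

Perfect substitutes: compare marginal utility per dollar. 3/p_x vs 4/p_y → 0.5639 vs 0.3077.
x gives more utility per dollar, so spend all income on x: x* = I/p_x, y* = 0.
Numerically: x* = 9.3985, y* = 0.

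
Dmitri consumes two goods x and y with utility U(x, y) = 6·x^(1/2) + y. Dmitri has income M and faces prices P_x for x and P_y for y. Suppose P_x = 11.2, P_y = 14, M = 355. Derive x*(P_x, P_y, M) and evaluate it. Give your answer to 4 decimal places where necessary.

Set MRS = P_x/P_y: 3·x^(−1/2) = P_x/P_y.
Thus x* = (3·P_y/P_x)² — independent of M — with the rest of income spent on y.
Plugging in: x* = (3·14/11.2)² = 14.0625.

x* = 14.0625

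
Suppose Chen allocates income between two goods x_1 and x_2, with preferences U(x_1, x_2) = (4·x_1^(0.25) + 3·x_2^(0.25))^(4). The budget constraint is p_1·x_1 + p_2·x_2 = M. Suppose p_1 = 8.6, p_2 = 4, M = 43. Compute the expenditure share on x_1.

share on x_1 = 0.5321

From the CES first-order condition, (4/3)·(x_2/x_1)^(0.75) = p_1/p_2.
Solve for the ratio: x_2/x_1 = [(3/4)·p_1/p_2]^(4/3).
Substitute x_2 = (x_2/x_1)·x_1 into the budget: x_1* = M/(p_1 + p_2·(x_2/x_1)).
Numerically x_2/x_1 = 1.89089, so x_1* = 43/(8.6 + 4·1.89089) = 2.6603 and x_2* = 1.89089·2.6603 = 5.0303.
Expenditure on x_1: 8.6·2.6603 = 22.8786; share = 0.5321.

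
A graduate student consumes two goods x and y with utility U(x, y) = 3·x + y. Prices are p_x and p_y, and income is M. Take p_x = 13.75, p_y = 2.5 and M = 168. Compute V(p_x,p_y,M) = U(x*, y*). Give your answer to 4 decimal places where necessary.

V = 67.2

Linear utility — the consumer picks whichever good has higher MU/price: 3/13.75 = 0.2182 vs 1/2.5 = 0.4.
y gives more utility per dollar, so spend all income on y: y* = M/p_y, x* = 0.
Numerically: x* = 0, y* = 67.2.
Utility at the optimum: U(0, 67.2) = 67.2.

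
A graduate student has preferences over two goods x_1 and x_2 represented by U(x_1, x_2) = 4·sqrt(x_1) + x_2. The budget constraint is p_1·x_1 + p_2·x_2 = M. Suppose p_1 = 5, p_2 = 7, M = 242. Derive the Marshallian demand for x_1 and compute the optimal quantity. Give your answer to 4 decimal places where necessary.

x_1* = 7.84

MU_x_1 = 2/√x_1, MU_x_2 = 1. Tangency: 2/√x_1 = p_1/p_2.
Thus x_1* = (2·p_2/p_1)² — independent of M — with the rest of income spent on x_2.
Plugging in: x_1* = (2·7/5)² = 7.84.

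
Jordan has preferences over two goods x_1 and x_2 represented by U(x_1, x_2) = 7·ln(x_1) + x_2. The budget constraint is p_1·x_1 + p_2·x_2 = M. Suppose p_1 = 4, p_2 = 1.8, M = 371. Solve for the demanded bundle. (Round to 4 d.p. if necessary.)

x_1* = 3.15, x_2* = 199.1111

MU_x_1 = 7/x_1, MU_x_2 = 1. Tangency: 7/x_1 = p_1/p_2.
So x_1*(p_1,p_2) = 7·p_2/p_1, independent of income; and x_2* = (M − 7·p_2)/p_2.
At the given prices: x_1* = 7·1.8/4 = 3.15, and x_2* = 199.1111.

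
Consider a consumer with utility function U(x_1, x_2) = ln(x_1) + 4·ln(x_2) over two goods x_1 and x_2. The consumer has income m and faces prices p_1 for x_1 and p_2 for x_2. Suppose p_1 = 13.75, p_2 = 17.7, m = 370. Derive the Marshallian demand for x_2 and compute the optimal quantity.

x_2* = 16.7232

MU_x_1/MU_x_2 = (x_2)/(4·x_1); tangency sets this equal to p_1/p_2.
Rearranging, p_2·x_2 = 4·p_1·x_1. Substituting into the budget gives p_1·x_1·(1 + 4) = m.
Demand: x_1*(p_1,p_2,m) = 0.2·m/p_1 and x_2* = 0.8·m/p_2.
At p_1=13.75, p_2=17.7, m=370: x_2* = 0.8·370/17.7 = 16.7232.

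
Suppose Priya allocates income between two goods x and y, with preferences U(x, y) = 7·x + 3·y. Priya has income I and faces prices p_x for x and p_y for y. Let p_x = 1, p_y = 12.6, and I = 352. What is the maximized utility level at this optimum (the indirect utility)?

x gives more utility per dollar, so spend all income on x: x* = I/p_x, y* = 0.
Numerically: x* = 352, y* = 0.
Utility at the optimum: U(352, 0) = 2464.

V = 2464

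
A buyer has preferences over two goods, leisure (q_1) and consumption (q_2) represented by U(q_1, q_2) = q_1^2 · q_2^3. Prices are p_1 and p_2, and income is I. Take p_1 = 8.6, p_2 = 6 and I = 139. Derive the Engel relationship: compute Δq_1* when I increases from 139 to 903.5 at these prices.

MU_q_1/MU_q_2 = (2·q_2)/(3·q_1); tangency sets this equal to p_1/p_2.
So 2·p_2·q_2 = 3·p_1·q_1; combined with the budget, a share 0.4 of income goes to q_1.
Demand: q_1*(p_1,p_2,I) = 0.4·I/p_1 and q_2* = 0.6·I/p_2.
At p_1=8.6, p_2=6, I=139: q_1* = 0.4·139/8.6 = 6.4651.
At I' = 903.5: q_1* = 42.0233. Change: 42.0233 − 6.4651 = 35.5581.

Δq_1* = 35.5581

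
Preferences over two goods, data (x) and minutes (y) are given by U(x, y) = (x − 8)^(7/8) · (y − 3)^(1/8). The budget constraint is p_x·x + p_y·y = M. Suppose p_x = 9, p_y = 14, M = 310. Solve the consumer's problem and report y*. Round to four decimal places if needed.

Let x' = x−8, y' = y−3. MRS = 7·y'/x' = p_x/p_y.
Substituting into the budget: x* = 8 + 0.875·(M − 8·p_x − 3·p_y)/p_x, and y* = 3 + 0.125·(…)/p_y.
Discretionary income = 310 − 8·9 − 3·14 = 196; y* = 3 + 0.125·196/14 = 4.75.

y* = 4.75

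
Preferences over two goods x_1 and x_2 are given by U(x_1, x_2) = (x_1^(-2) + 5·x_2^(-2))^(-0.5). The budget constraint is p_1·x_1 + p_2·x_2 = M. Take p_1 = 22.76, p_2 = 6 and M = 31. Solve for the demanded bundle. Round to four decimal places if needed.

x_1* = 0.7998, x_2* = 2.1329

From the CES first-order condition, (1/5)·(x_2/x_1)^(3) = p_1/p_2.
Hence x_2/x_1 = (5·p_1/p_2)^(1/(3)), i.e. raised to the 1/3 power.
Substitute x_2 = (x_2/x_1)·x_1 into the budget: x_1* = M/(p_1 + p_2·(x_2/x_1)).
Numerically x_2/x_1 = 2.66684, so x_1* = 31/(22.76 + 6·2.66684) = 0.7998 and x_2* = 2.66684·0.7998 = 2.1329.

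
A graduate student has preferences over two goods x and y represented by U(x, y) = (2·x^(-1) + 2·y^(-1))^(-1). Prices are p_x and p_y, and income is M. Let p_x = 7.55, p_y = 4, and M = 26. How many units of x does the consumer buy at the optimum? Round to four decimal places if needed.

x* = 1.993

With the ratio pinned down, the budget gives x* = M/(p_x + p_y·(y/x)) and y* = (y/x)·x*.
Numerically y/x = 1.373863, so x* = 26/(7.55 + 4·1.373863) = 1.993.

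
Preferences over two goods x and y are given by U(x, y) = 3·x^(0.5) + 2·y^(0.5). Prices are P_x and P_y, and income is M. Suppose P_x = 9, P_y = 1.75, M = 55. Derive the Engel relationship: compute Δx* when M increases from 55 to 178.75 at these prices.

Δx* = 4.1848

MU_x ∝ 3·x^(-0.5), MU_y ∝ 2·y^(-0.5), so MRS = (3/2)·(y/x)^(0.5) = P_x/P_y.
Solve for the ratio: y/x = [(2/3)·P_x/P_y]^(2).
With the ratio pinned down, the budget gives x* = M/(P_x + P_y·(y/x)) and y* = (y/x)·x*.
Numerically y/x = 11.755102, so x* = 55/(9 + 1.75·11.755102) = 1.8599.
At M' = 178.75: x* = 6.0447. Change: 6.0447 − 1.8599 = 4.1848.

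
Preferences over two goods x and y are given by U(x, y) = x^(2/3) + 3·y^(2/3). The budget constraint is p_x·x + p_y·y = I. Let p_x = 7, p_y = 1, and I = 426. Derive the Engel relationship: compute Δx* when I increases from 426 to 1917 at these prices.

MU_x ∝ x^(-1/3), MU_y ∝ 3·y^(-1/3), so MRS = (1/3)·(y/x)^(1/3) = p_x/p_y.
Hence y/x = (3·p_x/p_y)^(1/(1/3)), i.e. raised to the 3 power.
Substitute y = (y/x)·x into the budget: x* = I/(p_x + p_y·(y/x)).
Numerically y/x = 9261, so x* = 426/(7 + 1·9261) = 0.046.
At I' = 1917: x* = 0.2068. Change: 0.2068 − 0.046 = 0.1609.

Δx* = 0.1609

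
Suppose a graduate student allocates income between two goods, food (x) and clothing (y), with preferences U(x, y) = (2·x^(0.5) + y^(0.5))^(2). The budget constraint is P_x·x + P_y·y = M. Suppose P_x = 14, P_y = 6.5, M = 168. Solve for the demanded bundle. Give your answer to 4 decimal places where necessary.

MRS = MU_x/MU_y = 2·(y/x)^(0.5). Set equal to P_x/P_y.
Hence y/x = ((1/2)·P_x/P_y)^(1/(0.5)), i.e. raised to the 2 power.
With the ratio pinned down, the budget gives x* = M/(P_x + P_y·(y/x)) and y* = (y/x)·x*.
Numerically y/x = 1.159763, so x* = 168/(14 + 6.5·1.159763) = 7.8 and y* = 1.159763·7.8 = 9.0462.

x* = 7.8, y* = 9.0462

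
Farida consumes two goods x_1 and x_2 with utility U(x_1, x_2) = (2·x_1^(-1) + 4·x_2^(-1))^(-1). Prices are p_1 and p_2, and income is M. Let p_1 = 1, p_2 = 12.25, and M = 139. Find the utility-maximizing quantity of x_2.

x_2* = 9.4398

Substitute x_2 = (x_2/x_1)·x_1 into the budget: x_1* = M/(p_1 + p_2·(x_2/x_1)).
Numerically x_2/x_1 = 0.404061, so x_1* = 139/(1 + 12.25·0.404061) = 23.3623 and x_2* = 0.404061·23.3623 = 9.4398.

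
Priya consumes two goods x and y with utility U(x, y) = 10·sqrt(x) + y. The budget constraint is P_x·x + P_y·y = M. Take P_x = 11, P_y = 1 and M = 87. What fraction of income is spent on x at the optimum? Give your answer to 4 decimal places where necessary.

share on x = 0.0261

Thus x* = (5·P_y/P_x)² — independent of M — with the rest of income spent on y.
Plugging in: x* = (5·1/11)² = 0.2066, y* = 84.7273.
Expenditure on x: 11·0.2066 = 2.2727; share = 0.0261.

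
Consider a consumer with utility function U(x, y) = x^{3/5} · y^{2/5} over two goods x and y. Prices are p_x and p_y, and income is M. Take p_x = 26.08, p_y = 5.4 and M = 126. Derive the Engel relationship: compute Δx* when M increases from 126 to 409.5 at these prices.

Δx* = 6.5222

Demand: x*(p_x,p_y,M) = 0.6·M/p_x and y* = 0.4·M/p_y.
At p_x=26.08, p_y=5.4, M=126: x* = 0.6·126/26.08 = 2.8988.
At M' = 409.5: x* = 9.421. Change: 9.421 − 2.8988 = 6.5222.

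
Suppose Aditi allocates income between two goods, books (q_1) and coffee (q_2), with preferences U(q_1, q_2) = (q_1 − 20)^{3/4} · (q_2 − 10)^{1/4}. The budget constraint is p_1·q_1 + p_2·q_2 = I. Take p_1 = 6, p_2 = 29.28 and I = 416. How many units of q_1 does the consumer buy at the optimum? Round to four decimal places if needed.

Discretionary income = 416 − 20·6 − 10·29.28 = 3.2; q_1* = 20 + 0.75·3.2/6 = 20.4.

q_1* = 20.4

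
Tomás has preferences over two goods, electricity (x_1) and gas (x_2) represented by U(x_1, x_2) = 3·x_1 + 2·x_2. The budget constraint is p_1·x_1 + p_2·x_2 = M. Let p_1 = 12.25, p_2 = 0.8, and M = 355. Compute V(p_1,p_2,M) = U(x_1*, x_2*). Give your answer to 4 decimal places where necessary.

Linear utility — the consumer picks whichever good has higher MU/price: 3/12.25 = 0.2449 vs 2/0.8 = 2.5.
x_2 gives more utility per dollar, so spend all income on x_2: x_2* = M/p_2, x_1* = 0.
Numerically: x_1* = 0, x_2* = 443.75.
Utility at the optimum: U(0, 443.75) = 887.5.

V = 887.5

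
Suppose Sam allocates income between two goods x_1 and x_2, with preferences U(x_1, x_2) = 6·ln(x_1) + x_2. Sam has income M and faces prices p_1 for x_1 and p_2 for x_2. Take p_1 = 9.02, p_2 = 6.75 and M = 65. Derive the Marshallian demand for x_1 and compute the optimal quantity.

x_1* = 4.49

MU_x_1 = 6/x_1, MU_x_2 = 1. Tangency: 6/x_1 = p_1/p_2.
So x_1*(p_1,p_2) = 6·p_2/p_1, independent of income; and x_2* = (M − 6·p_2)/p_2.
At the given prices: x_1* = 6·6.75/9.02 = 4.49.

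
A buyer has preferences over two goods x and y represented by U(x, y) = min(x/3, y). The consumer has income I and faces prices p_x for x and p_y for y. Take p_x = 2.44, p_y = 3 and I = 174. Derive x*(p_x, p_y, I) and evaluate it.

Demand: x*(p_x,p_y,I) = 3·I/(3·p_x + p_y), y* = I/(3·p_x + p_y).
Here 3·2.44 + 3 = 10.32, giving x* = 50.5814.

x* = 50.5814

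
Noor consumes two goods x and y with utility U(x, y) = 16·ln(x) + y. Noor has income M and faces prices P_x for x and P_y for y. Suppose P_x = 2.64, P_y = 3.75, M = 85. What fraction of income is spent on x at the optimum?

MU_x = 16/x, MU_y = 1. Tangency: 16/x = P_x/P_y.
So x*(P_x,P_y) = 16·P_y/P_x, independent of income; and y* = (M − 16·P_y)/P_y.
At the given prices: x* = 16·3.75/2.64 = 22.7273, and y* = 6.6667.
Expenditure on x: 2.64·22.7273 = 60; share = 0.7059.

share on x = 0.7059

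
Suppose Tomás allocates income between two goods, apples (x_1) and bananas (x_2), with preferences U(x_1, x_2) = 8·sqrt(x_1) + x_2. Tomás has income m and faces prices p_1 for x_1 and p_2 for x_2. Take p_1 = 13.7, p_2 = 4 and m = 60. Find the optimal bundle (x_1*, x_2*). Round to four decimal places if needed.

x_1* = 1.364, x_2* = 10.3285

Set MRS = p_1/p_2: 4·x_1^(−1/2) = p_1/p_2.
Solve: √x_1 = 4·p_2/p_1, so x_1*(p_1,p_2) = (4·p_2/p_1)², and x_2* = (m − p_1·x_1*)/p_2.
Plugging in: x_1* = (4·4/13.7)² = 1.364, x_2* = 10.3285.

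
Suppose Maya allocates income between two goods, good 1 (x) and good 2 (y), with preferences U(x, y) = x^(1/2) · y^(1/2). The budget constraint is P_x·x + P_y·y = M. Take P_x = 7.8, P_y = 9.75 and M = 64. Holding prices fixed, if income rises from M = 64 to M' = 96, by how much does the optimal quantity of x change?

Δx* = 2.0513

Tangency: MRS = y/x = P_x/P_y.
Rearranging, P_y·y = P_x·x. Substituting into the budget gives P_x·x·(1 + 1) = M.
Demand: x*(P_x,P_y,M) = 0.5·M/P_x and y* = 0.5·M/P_y.
At P_x=7.8, P_y=9.75, M=64: x* = 0.5·64/7.8 = 4.1026.
At M' = 96: x* = 6.1538. Change: 6.1538 − 4.1026 = 2.0513.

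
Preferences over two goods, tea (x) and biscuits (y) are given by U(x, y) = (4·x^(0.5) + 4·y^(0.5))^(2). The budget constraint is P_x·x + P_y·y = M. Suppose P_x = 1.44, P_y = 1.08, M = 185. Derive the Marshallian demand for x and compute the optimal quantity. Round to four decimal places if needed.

x* = 55.0595

MRS = MU_x/MU_y = (y/x)^(0.5). Set equal to P_x/P_y.
Hence y/x = (P_x/P_y)^(1/(0.5)), i.e. raised to the 2 power.
Substitute y = (y/x)·x into the budget: x* = M/(P_x + P_y·(y/x)).
Numerically y/x = 1.777778, so x* = 185/(1.44 + 1.08·1.777778) = 55.0595.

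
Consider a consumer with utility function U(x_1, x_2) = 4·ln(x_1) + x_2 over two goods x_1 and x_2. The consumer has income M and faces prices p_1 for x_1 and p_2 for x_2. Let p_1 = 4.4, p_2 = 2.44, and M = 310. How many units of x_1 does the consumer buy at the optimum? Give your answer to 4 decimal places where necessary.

x_1* = 2.2182

MU_x_1 = 4/x_1, MU_x_2 = 1. Tangency: 4/x_1 = p_1/p_2.
So x_1*(p_1,p_2) = 4·p_2/p_1, independent of income; and x_2* = (M − 4·p_2)/p_2.
At the given prices: x_1* = 4·2.44/4.4 = 2.2182.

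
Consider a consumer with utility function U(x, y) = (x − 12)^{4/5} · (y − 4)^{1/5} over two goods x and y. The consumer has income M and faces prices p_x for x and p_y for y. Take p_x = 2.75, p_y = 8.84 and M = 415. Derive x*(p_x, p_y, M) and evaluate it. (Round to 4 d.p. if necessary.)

x* = 112.8407

This is Cobb-Douglas in (x−12, y−4): tangency gives 0.8·p_y·(y−4) = 0.2·p_x·(x−12).
After buying the subsistence bundle (12, 4), a share 0.8 of the remaining income goes to x: x* = 12 + 0.8·(M − 12p_x − 4p_y)/p_x.
Discretionary income = 415 − 12·2.75 − 4·8.84 = 346.64; x* = 12 + 0.8·346.64/2.75 = 112.8407.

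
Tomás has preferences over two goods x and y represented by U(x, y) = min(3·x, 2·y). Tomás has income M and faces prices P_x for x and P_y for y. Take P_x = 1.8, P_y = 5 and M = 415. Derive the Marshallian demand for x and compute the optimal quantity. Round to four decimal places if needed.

With perfect complements, no substitution: consume in ratio x:y = 2:3.
Budget: P_x·x + P_y·(3/2)·x = M, so (2·P_x + 3·P_y)·x = 2·M.
Demand: x*(P_x,P_y,M) = 2·M/(2·P_x + 3·P_y), y* = 3·M/(2·P_x + 3·P_y).
Here 2·1.8 + 3·5 = 18.6, giving x* = 44.6237.

x* = 44.6237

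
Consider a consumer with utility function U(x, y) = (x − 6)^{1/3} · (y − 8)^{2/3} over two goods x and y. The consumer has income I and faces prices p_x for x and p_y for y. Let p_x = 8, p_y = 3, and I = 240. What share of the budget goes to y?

This is Cobb-Douglas in (x−6, y−8): tangency gives 1/3·p_y·(y−8) = 2/3·p_x·(x−6).
After buying the subsistence bundle (6, 8), a share 1/3 of the remaining income goes to x: x* = 6 + 1/3·(I − 6p_x − 8p_y)/p_x.
Discretionary income = 240 − 6·8 − 8·3 = 168; x* = 6 + 1/3·168/8 = 13; y* = 8 + 2/3·168/3 = 45.3333.
Expenditure on y: 3·45.3333 = 136; share = 0.5667.

share on y = 0.5667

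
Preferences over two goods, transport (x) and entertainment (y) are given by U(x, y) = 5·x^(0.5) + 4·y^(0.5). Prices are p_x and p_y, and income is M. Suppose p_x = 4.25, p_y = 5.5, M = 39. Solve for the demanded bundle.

MU_x ∝ 5·x^(-0.5), MU_y ∝ 4·y^(-0.5), so MRS = (5/4)·(y/x)^(0.5) = p_x/p_y.
Solve for the ratio: y/x = [(4/5)·p_x/p_y]^(2).
Substitute y = (y/x)·x into the budget: x* = M/(p_x + p_y·(y/x)).
Numerically y/x = 0.382149, so x* = 39/(4.25 + 5.5·0.382149) = 6.14 and y* = 0.382149·6.14 = 2.3464.

x* = 6.14, y* = 2.3464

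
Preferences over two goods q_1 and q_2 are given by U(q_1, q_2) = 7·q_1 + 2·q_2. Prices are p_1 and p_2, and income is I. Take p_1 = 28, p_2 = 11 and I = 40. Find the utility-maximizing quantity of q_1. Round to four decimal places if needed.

q_1* = 1.4286

Perfect substitutes: compare marginal utility per dollar. 7/p_1 vs 2/p_2 → 0.25 vs 0.1818.
q_1 gives more utility per dollar, so spend all income on q_1: q_1* = I/p_1, q_2* = 0.
Numerically: q_1* = 1.4286, q_2* = 0.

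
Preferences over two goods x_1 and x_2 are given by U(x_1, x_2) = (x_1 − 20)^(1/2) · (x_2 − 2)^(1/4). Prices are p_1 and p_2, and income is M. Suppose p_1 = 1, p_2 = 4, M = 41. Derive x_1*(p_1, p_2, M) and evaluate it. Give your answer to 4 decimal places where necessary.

MRS = 2·(x_2−2)/(x_1−20). Tangency with p_1/p_2 gives x_2−2 = (1/2)·(p_1/p_2)·(x_1−20).
After buying the subsistence bundle (20, 2), a share 2/3 of the remaining income goes to x_1: x_1* = 20 + 2/3·(M − 20p_1 − 2p_2)/p_1.
Discretionary income = 41 − 20·1 − 2·4 = 13; x_1* = 20 + 2/3·13/1 = 28.6667.

x_1* = 28.6667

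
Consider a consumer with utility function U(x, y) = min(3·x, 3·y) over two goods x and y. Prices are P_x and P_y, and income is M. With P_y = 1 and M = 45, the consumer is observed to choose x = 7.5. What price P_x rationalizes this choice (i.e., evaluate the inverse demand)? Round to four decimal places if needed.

P_x = 5

Leontief preferences: the optimum is at the kink where x/3 = y/3, i.e. y = x.
Budget: P_x·x + P_y·x = M, so (3·P_x + 3·P_y)·x = 3·M.
Demand: x*(P_x,P_y,M) = 3·M/(3·P_x + 3·P_y), y* = 3·M/(3·P_x + 3·P_y).
Set x* = 7.5 in the demand function and solve for P_x: P_x = 5.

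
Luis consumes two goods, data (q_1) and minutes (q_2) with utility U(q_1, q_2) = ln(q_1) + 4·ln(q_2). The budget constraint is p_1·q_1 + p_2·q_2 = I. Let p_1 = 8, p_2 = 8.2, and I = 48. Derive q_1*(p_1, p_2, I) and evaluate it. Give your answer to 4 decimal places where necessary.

q_1* = 1.2

The MRS is (1/4)·q_2/q_1. Set MRS = p_1/p_2.
Rearranging, p_2·q_2 = 4·p_1·q_1. Substituting into the budget gives p_1·q_1·(1 + 4) = I.
Demand: q_1*(p_1,p_2,I) = 0.2·I/p_1 and q_2* = 0.8·I/p_2.
At p_1=8, p_2=8.2, I=48: q_1* = 0.2·48/8 = 1.2.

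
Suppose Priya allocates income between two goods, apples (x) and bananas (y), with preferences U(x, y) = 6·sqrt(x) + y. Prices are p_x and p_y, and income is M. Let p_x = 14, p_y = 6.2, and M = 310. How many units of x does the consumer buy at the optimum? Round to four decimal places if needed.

x* = 1.7651

Set MRS = p_x/p_y: 3·x^(−1/2) = p_x/p_y.
Thus x* = (3·p_y/p_x)² — independent of M — with the rest of income spent on y.
Plugging in: x* = (3·6.2/14)² = 1.7651.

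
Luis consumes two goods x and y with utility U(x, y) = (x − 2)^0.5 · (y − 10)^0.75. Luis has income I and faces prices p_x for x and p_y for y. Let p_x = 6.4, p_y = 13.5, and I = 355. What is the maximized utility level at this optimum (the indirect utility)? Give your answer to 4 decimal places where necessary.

V = 19.0235

After buying the subsistence bundle (2, 10), a share 0.4 of the remaining income goes to x: x* = 2 + 0.4·(I − 2p_x − 10p_y)/p_x.
Discretionary income = 355 − 2·6.4 − 10·13.5 = 207.2; x* = 2 + 0.4·207.2/6.4 = 14.95; y* = 10 + 0.6·207.2/13.5 = 19.2089.
Utility at the optimum: U(14.95, 19.2089) = 19.0235.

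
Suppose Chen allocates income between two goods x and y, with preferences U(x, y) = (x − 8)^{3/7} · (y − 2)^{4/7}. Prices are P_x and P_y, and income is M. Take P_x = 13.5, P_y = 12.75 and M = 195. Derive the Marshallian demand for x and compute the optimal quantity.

x* = 9.9524

This is Cobb-Douglas in (x−8, y−2): tangency gives 3/7·P_y·(y−2) = 4/7·P_x·(x−8).
After buying the subsistence bundle (8, 2), a share 3/7 of the remaining income goes to x: x* = 8 + 3/7·(M − 8P_x − 2P_y)/P_x.
Discretionary income = 195 − 8·13.5 − 2·12.75 = 61.5; x* = 8 + 3/7·61.5/13.5 = 9.9524.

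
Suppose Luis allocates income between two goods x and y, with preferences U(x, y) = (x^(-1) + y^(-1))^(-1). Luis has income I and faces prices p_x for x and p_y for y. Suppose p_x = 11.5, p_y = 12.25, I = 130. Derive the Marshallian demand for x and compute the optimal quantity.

MU_x ∝ x^(-2), MU_y ∝ y^(-2), so MRS = (y/x)^(2) = p_x/p_y.
Hence y/x = (p_x/p_y)^(1/(2)), i.e. raised to the 0.5 power.
Substitute y = (y/x)·x into the budget: x* = I/(p_x + p_y·(y/x)).
Numerically y/x = 0.968904, so x* = 130/(11.5 + 12.25·0.968904) = 5.5629.

x* = 5.5629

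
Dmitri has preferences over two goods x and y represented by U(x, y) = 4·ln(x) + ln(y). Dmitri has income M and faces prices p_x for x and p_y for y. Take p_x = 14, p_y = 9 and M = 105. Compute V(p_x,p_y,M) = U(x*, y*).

Demand: x*(p_x,p_y,M) = 0.8·M/p_x and y* = 0.2·M/p_y.
At p_x=14, p_y=9, M=105: x* = 0.8·105/14 = 6, y* = 2.3333.
Utility at the optimum: U(6, 2.3333) = 8.0143.

V = 8.0143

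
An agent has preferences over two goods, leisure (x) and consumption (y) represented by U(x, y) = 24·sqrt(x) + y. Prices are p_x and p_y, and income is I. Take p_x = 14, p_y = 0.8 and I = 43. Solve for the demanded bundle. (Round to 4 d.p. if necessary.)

Plugging in: x* = (12·0.8/14)² = 0.4702, y* = 45.5214.

x* = 0.4702, y* = 45.5214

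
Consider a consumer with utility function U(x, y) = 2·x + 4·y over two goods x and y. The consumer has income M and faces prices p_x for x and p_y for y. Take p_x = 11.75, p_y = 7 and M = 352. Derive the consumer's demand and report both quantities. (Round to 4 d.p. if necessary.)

Linear utility — the consumer picks whichever good has higher MU/price: 2/11.75 = 0.1702 vs 4/7 = 0.5714.
y gives more utility per dollar, so spend all income on y: y* = M/p_y, x* = 0.
Numerically: x* = 0, y* = 50.2857.

x* = 0, y* = 50.2857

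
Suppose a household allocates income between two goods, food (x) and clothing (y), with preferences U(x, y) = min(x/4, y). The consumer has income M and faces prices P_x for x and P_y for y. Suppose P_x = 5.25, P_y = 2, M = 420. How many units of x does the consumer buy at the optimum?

x* = 73.0435

Here 4·5.25 + 2 = 23, giving x* = 73.0435.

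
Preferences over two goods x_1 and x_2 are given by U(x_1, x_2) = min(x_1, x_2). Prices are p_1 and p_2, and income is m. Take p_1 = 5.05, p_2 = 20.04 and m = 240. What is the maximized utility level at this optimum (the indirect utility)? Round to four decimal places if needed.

With perfect complements, no substitution: consume in ratio x_1:x_2 = 1:1.
Budget: p_1·x_1 + p_2·x_1 = m, so (p_1 + p_2)·x_1 = m.
Demand: x_1*(p_1,p_2,m) = m/(p_1 + p_2), x_2* = m/(p_1 + p_2).
Here 5.05 + 20.04 = 25.09, giving x_1* = 9.5656 and x_2* = 9.5656.
Utility at the optimum: U(9.5656, 9.5656) = 9.5656.

V = 9.5656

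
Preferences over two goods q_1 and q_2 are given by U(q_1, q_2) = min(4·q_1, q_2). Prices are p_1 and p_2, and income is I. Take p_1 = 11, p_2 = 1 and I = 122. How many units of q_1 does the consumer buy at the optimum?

Here 11 + 4·1 = 15, giving q_1* = 8.1333.

q_1* = 8.1333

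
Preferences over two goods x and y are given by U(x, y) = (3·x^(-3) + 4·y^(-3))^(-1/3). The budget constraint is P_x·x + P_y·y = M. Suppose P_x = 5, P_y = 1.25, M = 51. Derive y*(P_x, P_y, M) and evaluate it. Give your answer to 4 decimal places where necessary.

With the ratio pinned down, the budget gives x* = M/(P_x + P_y·(y/x)) and y* = (y/x)·x*.
Numerically y/x = 1.519671, so x* = 51/(5 + 1.25·1.519671) = 7.3917 and y* = 1.519671·7.3917 = 11.233.

y* = 11.233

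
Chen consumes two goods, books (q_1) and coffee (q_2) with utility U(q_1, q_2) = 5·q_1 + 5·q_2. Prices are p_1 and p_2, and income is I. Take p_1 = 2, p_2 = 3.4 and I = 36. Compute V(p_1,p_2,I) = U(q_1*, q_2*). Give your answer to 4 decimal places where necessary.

Perfect substitutes: compare marginal utility per dollar. 5/p_1 vs 5/p_2 → 2.5 vs 1.4706.
q_1 gives more utility per dollar, so spend all income on q_1: q_1* = I/p_1, q_2* = 0.
Numerically: q_1* = 18, q_2* = 0.
Utility at the optimum: U(18, 0) = 90.

V = 90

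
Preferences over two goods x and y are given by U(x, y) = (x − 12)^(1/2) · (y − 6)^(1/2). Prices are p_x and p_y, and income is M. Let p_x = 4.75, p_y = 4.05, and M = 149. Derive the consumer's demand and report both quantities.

This is Cobb-Douglas in (x−12, y−6): tangency gives 0.5·p_y·(y−6) = 0.5·p_x·(x−12).
Substituting into the budget: x* = 12 + 0.5·(M − 12·p_x − 6·p_y)/p_x, and y* = 6 + 0.5·(…)/p_y.
Discretionary income = 149 − 12·4.75 − 6·4.05 = 67.7; x* = 12 + 0.5·67.7/4.75 = 19.1263; y* = 6 + 0.5·67.7/4.05 = 14.358.

x* = 19.1263, y* = 14.358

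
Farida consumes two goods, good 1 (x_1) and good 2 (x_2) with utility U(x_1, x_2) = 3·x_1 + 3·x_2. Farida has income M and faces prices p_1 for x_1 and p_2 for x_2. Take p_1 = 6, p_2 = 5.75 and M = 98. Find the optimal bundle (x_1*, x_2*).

Perfect substitutes: compare marginal utility per dollar. 3/p_1 vs 3/p_2 → 0.5 vs 0.5217.
x_2 gives more utility per dollar, so spend all income on x_2: x_2* = M/p_2, x_1* = 0.
Numerically: x_1* = 0, x_2* = 17.0435.

x_1* = 0, x_2* = 17.0435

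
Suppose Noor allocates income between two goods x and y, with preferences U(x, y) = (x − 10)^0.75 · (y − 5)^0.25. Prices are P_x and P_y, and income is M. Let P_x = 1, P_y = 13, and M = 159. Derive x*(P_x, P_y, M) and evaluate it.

MRS = 3·(y−5)/(x−10). Tangency with P_x/P_y gives y−5 = (1/3)·(P_x/P_y)·(x−10).
After buying the subsistence bundle (10, 5), a share 0.75 of the remaining income goes to x: x* = 10 + 0.75·(M − 10P_x − 5P_y)/P_x.
Discretionary income = 159 − 10·1 − 5·13 = 84; x* = 10 + 0.75·84/1 = 73.

x* = 73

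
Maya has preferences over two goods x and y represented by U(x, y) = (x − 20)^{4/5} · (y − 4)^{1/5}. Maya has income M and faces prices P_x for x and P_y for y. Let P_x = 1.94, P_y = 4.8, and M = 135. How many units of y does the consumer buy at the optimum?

y* = 7.2083

Substituting into the budget: x* = 20 + 0.8·(M − 20·P_x − 4·P_y)/P_x, and y* = 4 + 0.2·(…)/P_y.
Discretionary income = 135 − 20·1.94 − 4·4.8 = 77; y* = 4 + 0.2·77/4.8 = 7.2083.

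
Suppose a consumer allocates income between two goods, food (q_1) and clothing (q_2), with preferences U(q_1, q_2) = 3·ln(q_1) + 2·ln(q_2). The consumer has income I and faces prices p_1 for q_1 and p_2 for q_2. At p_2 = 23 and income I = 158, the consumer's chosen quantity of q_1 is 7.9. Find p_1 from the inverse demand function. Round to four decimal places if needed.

p_1 = 12

The MRS is (3/2)·q_2/q_1. Set MRS = p_1/p_2.
So 3·p_2·q_2 = 2·p_1·q_1; combined with the budget, a share 0.6 of income goes to q_1.
Demand: q_1*(p_1,p_2,I) = 0.6·I/p_1 and q_2* = 0.4·I/p_2.
Set q_1* = 7.9 in the demand function and solve for p_1: p_1 = 12.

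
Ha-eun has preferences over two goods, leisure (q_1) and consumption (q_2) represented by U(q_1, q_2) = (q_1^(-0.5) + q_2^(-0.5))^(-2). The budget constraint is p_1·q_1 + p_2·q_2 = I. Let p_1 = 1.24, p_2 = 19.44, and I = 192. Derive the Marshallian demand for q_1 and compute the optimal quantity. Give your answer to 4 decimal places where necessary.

q_1* = 44.2044

MU_q_1 ∝ q_1^(-1.5), MU_q_2 ∝ q_2^(-1.5), so MRS = (q_2/q_1)^(1.5) = p_1/p_2.
Solve for the ratio: q_2/q_1 = [p_1/p_2]^(2/3).
With the ratio pinned down, the budget gives q_1* = I/(p_1 + p_2·(q_2/q_1)) and q_2* = (q_2/q_1)·q_1*.
Numerically q_2/q_1 = 0.159643, so q_1* = 192/(1.24 + 19.44·0.159643) = 44.2044.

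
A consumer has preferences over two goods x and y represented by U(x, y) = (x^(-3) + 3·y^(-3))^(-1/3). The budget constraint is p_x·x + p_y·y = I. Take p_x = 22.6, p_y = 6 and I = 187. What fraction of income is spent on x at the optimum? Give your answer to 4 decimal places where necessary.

share on x = 0.6726

From the CES first-order condition, (1/3)·(y/x)^(4) = p_x/p_y.
Hence y/x = (3·p_x/p_y)^(1/(4)), i.e. raised to the 0.25 power.
With the ratio pinned down, the budget gives x* = I/(p_x + p_y·(y/x)) and y* = (y/x)·x*.
Numerically y/x = 1.833452, so x* = 187/(22.6 + 6·1.833452) = 5.5654 and y* = 1.833452·5.5654 = 10.2038.
Expenditure on x: 22.6·5.5654 = 125.7771; share = 0.6726.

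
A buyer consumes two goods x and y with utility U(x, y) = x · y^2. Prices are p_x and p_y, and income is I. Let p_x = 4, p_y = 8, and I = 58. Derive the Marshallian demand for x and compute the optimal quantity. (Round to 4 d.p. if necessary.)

The MRS is (1/2)·y/x. Set MRS = p_x/p_y.
Rearranging, p_y·y = 2·p_x·x. Substituting into the budget gives p_x·x·(1 + 2) = I.
Demand: x*(p_x,p_y,I) = 1/3·I/p_x and y* = 2/3·I/p_y.
At p_x=4, p_y=8, I=58: x* = 1/3·58/4 = 4.8333.

x* = 4.8333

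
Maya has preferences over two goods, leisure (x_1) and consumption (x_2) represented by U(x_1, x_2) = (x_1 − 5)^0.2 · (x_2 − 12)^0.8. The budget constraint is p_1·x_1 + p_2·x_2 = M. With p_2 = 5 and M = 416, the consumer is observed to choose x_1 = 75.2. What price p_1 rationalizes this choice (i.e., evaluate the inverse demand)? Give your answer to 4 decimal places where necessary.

p_1 = 1

This is Cobb-Douglas in (x_1−5, x_2−12): tangency gives 0.2·p_2·(x_2−12) = 0.8·p_1·(x_1−5).
After buying the subsistence bundle (5, 12), a share 0.2 of the remaining income goes to x_1: x_1* = 5 + 0.2·(M − 5p_1 − 12p_2)/p_1.
Set x_1* = 75.2 in the demand function and solve for p_1: p_1 = 1.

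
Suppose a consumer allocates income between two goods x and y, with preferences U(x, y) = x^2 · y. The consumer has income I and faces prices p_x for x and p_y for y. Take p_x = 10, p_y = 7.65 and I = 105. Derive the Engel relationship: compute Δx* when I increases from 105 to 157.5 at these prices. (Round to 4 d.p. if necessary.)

Tangency: MRS = 2·y/x = p_x/p_y.
Rearranging, p_y·y = (1/2)·p_x·x. Substituting into the budget gives p_x·x·(1 + (1/2)) = I.
Demand: x*(p_x,p_y,I) = 2/3·I/p_x and y* = 1/3·I/p_y.
At p_x=10, p_y=7.65, I=105: x* = 2/3·105/10 = 7.
At I' = 157.5: x* = 10.5. Change: 10.5 − 7 = 3.5.

Δx* = 3.5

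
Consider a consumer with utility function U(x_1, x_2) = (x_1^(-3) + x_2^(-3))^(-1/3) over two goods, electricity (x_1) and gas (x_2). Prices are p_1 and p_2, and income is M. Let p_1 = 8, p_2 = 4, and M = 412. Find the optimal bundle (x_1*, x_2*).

x_1* = 32.2964, x_2* = 38.4071

With the ratio pinned down, the budget gives x_1* = M/(p_1 + p_2·(x_2/x_1)) and x_2* = (x_2/x_1)·x_1*.
Numerically x_2/x_1 = 1.189207, so x_1* = 412/(8 + 4·1.189207) = 32.2964 and x_2* = 1.189207·32.2964 = 38.4071.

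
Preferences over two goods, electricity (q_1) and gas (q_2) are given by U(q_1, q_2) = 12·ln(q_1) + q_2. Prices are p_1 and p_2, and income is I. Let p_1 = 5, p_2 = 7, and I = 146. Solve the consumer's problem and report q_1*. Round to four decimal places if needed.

q_1* = 16.8

MU_q_1 = 12/q_1, MU_q_2 = 1. Tangency: 12/q_1 = p_1/p_2.
So q_1*(p_1,p_2) = 12·p_2/p_1, independent of income; and q_2* = (I − 12·p_2)/p_2.
At the given prices: q_1* = 12·7/5 = 16.8.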